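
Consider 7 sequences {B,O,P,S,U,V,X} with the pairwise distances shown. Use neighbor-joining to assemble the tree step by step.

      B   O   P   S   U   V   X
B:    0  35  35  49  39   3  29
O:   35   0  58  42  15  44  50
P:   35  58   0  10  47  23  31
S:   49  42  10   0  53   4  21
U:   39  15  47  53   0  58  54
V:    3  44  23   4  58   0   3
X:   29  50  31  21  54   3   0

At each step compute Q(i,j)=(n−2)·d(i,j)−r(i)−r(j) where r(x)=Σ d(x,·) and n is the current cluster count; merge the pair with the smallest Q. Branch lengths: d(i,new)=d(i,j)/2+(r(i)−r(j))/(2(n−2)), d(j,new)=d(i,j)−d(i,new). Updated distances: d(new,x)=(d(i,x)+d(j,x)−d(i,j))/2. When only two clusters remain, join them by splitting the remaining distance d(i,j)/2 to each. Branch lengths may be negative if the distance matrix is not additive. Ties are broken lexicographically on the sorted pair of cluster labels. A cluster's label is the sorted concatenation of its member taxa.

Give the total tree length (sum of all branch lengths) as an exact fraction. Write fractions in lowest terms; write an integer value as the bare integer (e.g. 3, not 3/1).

329/4

iteration 1: select O,U (d=15, Q=-435); attach at lengths (53/10, 97/10); label the merged cluster OU
  updated: d(B,OU)=59/2, d(OU,P)=45, d(OU,S)=40, d(OU,V)=87/2, d(OU,X)=89/2
iteration 2: select B,OU (d=59/2, Q=-230); attach at lengths (61/8, 175/8); label the merged cluster BOU
  updated: d(BOU,P)=101/4, d(BOU,S)=119/4, d(BOU,V)=17/2, d(BOU,X)=22
iteration 3: select P,S (d=10, Q=-124); attach at lengths (109/12, 11/12); label the merged cluster PS
  updated: d(BOU,PS)=45/2, d(PS,V)=17/2, d(PS,X)=21
iteration 4: select BOU,PS (d=45/2, Q=-60); attach at lengths (23/2, 11); label the merged cluster BOPSU
  updated: d(BOPSU,V)=-11/4, d(BOPSU,X)=41/4
iteration 5: select BOPSU,V (d=-11/4, Q=-21/2); attach at lengths (9/4, -5); label the merged cluster BOPSUV
  updated: d(BOPSUV,X)=8
iteration 6: select BOPSUV,X (d=8); attach at lengths (4, 4); label the merged cluster BOPSUVX
final tree: ((((B:61/8,(O:53/10,U:97/10):175/8):23/2,(P:109/12,S:11/12):11):9/4,V:-5):4,X:4)
total length: 329/4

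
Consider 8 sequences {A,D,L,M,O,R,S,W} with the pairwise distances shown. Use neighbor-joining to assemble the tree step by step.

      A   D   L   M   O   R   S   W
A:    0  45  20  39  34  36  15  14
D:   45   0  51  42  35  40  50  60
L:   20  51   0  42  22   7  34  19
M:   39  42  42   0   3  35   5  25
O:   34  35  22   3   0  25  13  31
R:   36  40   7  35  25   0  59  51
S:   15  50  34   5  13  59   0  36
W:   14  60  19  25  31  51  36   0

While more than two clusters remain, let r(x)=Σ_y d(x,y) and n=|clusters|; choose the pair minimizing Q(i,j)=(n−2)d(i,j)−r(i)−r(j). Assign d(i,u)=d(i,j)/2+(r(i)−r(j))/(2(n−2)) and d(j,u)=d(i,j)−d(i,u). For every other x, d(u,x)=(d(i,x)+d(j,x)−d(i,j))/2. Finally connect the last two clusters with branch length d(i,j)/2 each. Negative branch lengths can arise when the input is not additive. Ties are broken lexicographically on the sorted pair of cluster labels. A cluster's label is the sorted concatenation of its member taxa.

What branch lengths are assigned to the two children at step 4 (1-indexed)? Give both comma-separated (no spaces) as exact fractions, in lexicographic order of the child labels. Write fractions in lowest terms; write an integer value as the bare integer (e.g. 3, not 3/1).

iteration 1: select L,R (d=7, Q=-406); attach at lengths (-4/3, 25/3); label the merged cluster LR
  updated: d(A,LR)=49/2, d(D,LR)=42, d(LR,M)=35, d(LR,O)=20, d(LR,S)=43, d(LR,W)=63/2
iteration 2: select A,W (d=14, Q=-299); attach at lengths (22/5, 48/5); label the merged cluster AW
  updated: d(AW,D)=91/2, d(AW,LR)=21, d(AW,M)=25, d(AW,O)=51/2, d(AW,S)=37/2
iteration 3: select M,S (d=5, Q=-439/2); attach at lengths (1/16, 79/16); label the merged cluster MS
  updated: d(AW,MS)=77/4, d(D,MS)=87/2, d(LR,MS)=73/2, d(MS,O)=11/2
iteration 4: select MS,O (d=11/2, Q=-697/4); attach at lengths (47/8, -3/8); label the merged cluster MOS
  updated: d(AW,MOS)=157/8, d(D,MOS)=73/2, d(LR,MOS)=51/2
iteration 5: select AW,LR (d=21, Q=-1061/8); attach at lengths (317/32, 355/32); label the merged cluster ALRW
  updated: d(ALRW,D)=133/4, d(ALRW,MOS)=193/16
iteration 6: select ALRW,D (d=133/4, Q=-1309/16); attach at lengths (141/32, 923/32); label the merged cluster ADLRW
  updated: d(ADLRW,MOS)=245/32
iteration 7: select ADLRW,MOS (d=245/32); attach at lengths (245/64, 245/64); label the merged cluster ADLMORSW
final tree: ((((A:22/5,W:48/5):317/32,(L:-4/3,R:25/3):355/32):141/32,D:923/32):245/64,((M:1/16,S:79/16):47/8,O:-3/8):245/64)
total length: 2989/32

47/8,-3/8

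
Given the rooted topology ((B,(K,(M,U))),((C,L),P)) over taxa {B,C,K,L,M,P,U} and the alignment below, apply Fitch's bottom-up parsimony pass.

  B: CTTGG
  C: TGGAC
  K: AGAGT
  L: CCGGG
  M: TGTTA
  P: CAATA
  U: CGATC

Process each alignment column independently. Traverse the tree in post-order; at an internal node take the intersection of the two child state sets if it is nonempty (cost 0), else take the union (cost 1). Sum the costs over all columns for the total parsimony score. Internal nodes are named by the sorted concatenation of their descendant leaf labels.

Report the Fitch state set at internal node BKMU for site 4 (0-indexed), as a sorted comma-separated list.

site 0, node MU: M={T} ∪ U={C} → {C,T} (+1)
site 0, node KMU: K={A} ∪ MU={C,T} → {A,C,T} (+1)
site 0, node BKMU: B={C} ∩ KMU={A,C,T} → {C} (+0)
site 0, node CL: C={T} ∪ L={C} → {C,T} (+1)
site 0, node CLP: CL={C,T} ∩ P={C} → {C} (+0)
site 0, node BCKLMPU: BKMU={C} ∩ CLP={C} → {C} (+0)
site 1, node MU: M={G} ∩ U={G} → {G} (+0)
site 1, node KMU: K={G} ∩ MU={G} → {G} (+0)
site 1, node BKMU: B={T} ∪ KMU={G} → {G,T} (+1)
site 1, node CL: C={G} ∪ L={C} → {C,G} (+1)
site 1, node CLP: CL={C,G} ∪ P={A} → {A,C,G} (+1)
site 1, node BCKLMPU: BKMU={G,T} ∩ CLP={A,C,G} → {G} (+0)
site 2, node MU: M={T} ∪ U={A} → {A,T} (+1)
site 2, node KMU: K={A} ∩ MU={A,T} → {A} (+0)
site 2, node BKMU: B={T} ∪ KMU={A} → {A,T} (+1)
site 2, node CL: C={G} ∩ L={G} → {G} (+0)
site 2, node CLP: CL={G} ∪ P={A} → {A,G} (+1)
site 2, node BCKLMPU: BKMU={A,T} ∩ CLP={A,G} → {A} (+0)
site 3, node MU: M={T} ∩ U={T} → {T} (+0)
site 3, node KMU: K={G} ∪ MU={T} → {G,T} (+1)
site 3, node BKMU: B={G} ∩ KMU={G,T} → {G} (+0)
site 3, node CL: C={A} ∪ L={G} → {A,G} (+1)
site 3, node CLP: CL={A,G} ∪ P={T} → {A,G,T} (+1)
site 3, node BCKLMPU: BKMU={G} ∩ CLP={A,G,T} → {G} (+0)
site 4, node MU: M={A} ∪ U={C} → {A,C} (+1)
site 4, node KMU: K={T} ∪ MU={A,C} → {A,C,T} (+1)
site 4, node BKMU: B={G} ∪ KMU={A,C,T} → {A,C,G,T} (+1)
site 4, node CL: C={C} ∪ L={G} → {C,G} (+1)
site 4, node CLP: CL={C,G} ∪ P={A} → {A,C,G} (+1)
site 4, node BCKLMPU: BKMU={A,C,G,T} ∩ CLP={A,C,G} → {A,C,G} (+0)
per-site changes: [3, 3, 3, 3, 5]; total = 17

A,C,G,T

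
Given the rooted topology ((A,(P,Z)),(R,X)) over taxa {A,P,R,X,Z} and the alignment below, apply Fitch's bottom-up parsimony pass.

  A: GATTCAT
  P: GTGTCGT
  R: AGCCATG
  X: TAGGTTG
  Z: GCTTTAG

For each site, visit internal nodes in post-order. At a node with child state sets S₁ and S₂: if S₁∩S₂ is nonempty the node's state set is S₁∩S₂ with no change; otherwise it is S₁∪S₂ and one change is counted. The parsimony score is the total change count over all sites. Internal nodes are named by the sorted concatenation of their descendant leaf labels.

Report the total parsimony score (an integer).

site 0, node PZ: P={G} ∩ Z={G} → {G} (+0)
site 0, node APZ: A={G} ∩ PZ={G} → {G} (+0)
site 0, node RX: R={A} ∪ X={T} → {A,T} (+1)
site 0, node APRXZ: APZ={G} ∪ RX={A,T} → {A,G,T} (+1)
site 1, node PZ: P={T} ∪ Z={C} → {C,T} (+1)
site 1, node APZ: A={A} ∪ PZ={C,T} → {A,C,T} (+1)
site 1, node RX: R={G} ∪ X={A} → {A,G} (+1)
site 1, node APRXZ: APZ={A,C,T} ∩ RX={A,G} → {A} (+0)
site 2, node PZ: P={G} ∪ Z={T} → {G,T} (+1)
site 2, node APZ: A={T} ∩ PZ={G,T} → {T} (+0)
site 2, node RX: R={C} ∪ X={G} → {C,G} (+1)
site 2, node APRXZ: APZ={T} ∪ RX={C,G} → {C,G,T} (+1)
site 3, node PZ: P={T} ∩ Z={T} → {T} (+0)
site 3, node APZ: A={T} ∩ PZ={T} → {T} (+0)
site 3, node RX: R={C} ∪ X={G} → {C,G} (+1)
site 3, node APRXZ: APZ={T} ∪ RX={C,G} → {C,G,T} (+1)
site 4, node PZ: P={C} ∪ Z={T} → {C,T} (+1)
site 4, node APZ: A={C} ∩ PZ={C,T} → {C} (+0)
site 4, node RX: R={A} ∪ X={T} → {A,T} (+1)
site 4, node APRXZ: APZ={C} ∪ RX={A,T} → {A,C,T} (+1)
site 5, node PZ: P={G} ∪ Z={A} → {A,G} (+1)
site 5, node APZ: A={A} ∩ PZ={A,G} → {A} (+0)
site 5, node RX: R={T} ∩ X={T} → {T} (+0)
site 5, node APRXZ: APZ={A} ∪ RX={T} → {A,T} (+1)
site 6, node PZ: P={T} ∪ Z={G} → {G,T} (+1)
site 6, node APZ: A={T} ∩ PZ={G,T} → {T} (+0)
site 6, node RX: R={G} ∩ X={G} → {G} (+0)
site 6, node APRXZ: APZ={T} ∪ RX={G} → {G,T} (+1)
per-site changes: [2, 3, 3, 2, 3, 2, 2]; total = 17

17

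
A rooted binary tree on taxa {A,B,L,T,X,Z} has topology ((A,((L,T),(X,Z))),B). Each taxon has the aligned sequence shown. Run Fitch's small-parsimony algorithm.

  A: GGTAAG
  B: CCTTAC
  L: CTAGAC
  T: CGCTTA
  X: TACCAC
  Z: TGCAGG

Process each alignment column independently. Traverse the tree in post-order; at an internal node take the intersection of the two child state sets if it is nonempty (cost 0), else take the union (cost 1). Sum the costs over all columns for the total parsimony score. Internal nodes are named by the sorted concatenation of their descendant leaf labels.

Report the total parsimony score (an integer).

16

[col 0] LT: children L:{C}, T:{C} ∩→ {C}; cost 0
[col 0] XZ: children X:{T}, Z:{T} ∩→ {T}; cost 0
[col 0] LTXZ: children LT:{C}, XZ:{T} ∪→ {C,T}; cost 1
[col 0] ALTXZ: children A:{G}, LTXZ:{C,T} ∪→ {C,G,T}; cost 1
[col 0] ABLTXZ: children ALTXZ:{C,G,T}, B:{C} ∩→ {C}; cost 0
[col 1] LT: children L:{T}, T:{G} ∪→ {G,T}; cost 1
[col 1] XZ: children X:{A}, Z:{G} ∪→ {A,G}; cost 1
[col 1] LTXZ: children LT:{G,T}, XZ:{A,G} ∩→ {G}; cost 0
[col 1] ALTXZ: children A:{G}, LTXZ:{G} ∩→ {G}; cost 0
[col 1] ABLTXZ: children ALTXZ:{G}, B:{C} ∪→ {C,G}; cost 1
[col 2] LT: children L:{A}, T:{C} ∪→ {A,C}; cost 1
[col 2] XZ: children X:{C}, Z:{C} ∩→ {C}; cost 0
[col 2] LTXZ: children LT:{A,C}, XZ:{C} ∩→ {C}; cost 0
[col 2] ALTXZ: children A:{T}, LTXZ:{C} ∪→ {C,T}; cost 1
[col 2] ABLTXZ: children ALTXZ:{C,T}, B:{T} ∩→ {T}; cost 0
[col 3] LT: children L:{G}, T:{T} ∪→ {G,T}; cost 1
[col 3] XZ: children X:{C}, Z:{A} ∪→ {A,C}; cost 1
[col 3] LTXZ: children LT:{G,T}, XZ:{A,C} ∪→ {A,C,G,T}; cost 1
[col 3] ALTXZ: children A:{A}, LTXZ:{A,C,G,T} ∩→ {A}; cost 0
[col 3] ABLTXZ: children ALTXZ:{A}, B:{T} ∪→ {A,T}; cost 1
[col 4] LT: children L:{A}, T:{T} ∪→ {A,T}; cost 1
[col 4] XZ: children X:{A}, Z:{G} ∪→ {A,G}; cost 1
[col 4] LTXZ: children LT:{A,T}, XZ:{A,G} ∩→ {A}; cost 0
[col 4] ALTXZ: children A:{A}, LTXZ:{A} ∩→ {A}; cost 0
[col 4] ABLTXZ: children ALTXZ:{A}, B:{A} ∩→ {A}; cost 0
[col 5] LT: children L:{C}, T:{A} ∪→ {A,C}; cost 1
[col 5] XZ: children X:{C}, Z:{G} ∪→ {C,G}; cost 1
[col 5] LTXZ: children LT:{A,C}, XZ:{C,G} ∩→ {C}; cost 0
[col 5] ALTXZ: children A:{G}, LTXZ:{C} ∪→ {C,G}; cost 1
[col 5] ABLTXZ: children ALTXZ:{C,G}, B:{C} ∩→ {C}; cost 0
per-site changes: [2, 3, 2, 4, 2, 3]; total = 16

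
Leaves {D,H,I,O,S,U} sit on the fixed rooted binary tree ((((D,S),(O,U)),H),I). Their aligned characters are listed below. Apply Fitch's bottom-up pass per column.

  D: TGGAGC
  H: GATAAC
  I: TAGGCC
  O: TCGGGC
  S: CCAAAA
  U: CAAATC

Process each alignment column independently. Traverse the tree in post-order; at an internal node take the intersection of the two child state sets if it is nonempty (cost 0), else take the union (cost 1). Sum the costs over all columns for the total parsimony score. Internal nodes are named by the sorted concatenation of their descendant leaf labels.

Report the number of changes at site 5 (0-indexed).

1

site 0, node DS: D={T} ∪ S={C} → {C,T} (+1)
site 0, node OU: O={T} ∪ U={C} → {C,T} (+1)
site 0, node DOSU: DS={C,T} ∩ OU={C,T} → {C,T} (+0)
site 0, node DHOSU: DOSU={C,T} ∪ H={G} → {C,G,T} (+1)
site 0, node DHIOSU: DHOSU={C,G,T} ∩ I={T} → {T} (+0)
site 1, node DS: D={G} ∪ S={C} → {C,G} (+1)
site 1, node OU: O={C} ∪ U={A} → {A,C} (+1)
site 1, node DOSU: DS={C,G} ∩ OU={A,C} → {C} (+0)
site 1, node DHOSU: DOSU={C} ∪ H={A} → {A,C} (+1)
site 1, node DHIOSU: DHOSU={A,C} ∩ I={A} → {A} (+0)
site 2, node DS: D={G} ∪ S={A} → {A,G} (+1)
site 2, node OU: O={G} ∪ U={A} → {A,G} (+1)
site 2, node DOSU: DS={A,G} ∩ OU={A,G} → {A,G} (+0)
site 2, node DHOSU: DOSU={A,G} ∪ H={T} → {A,G,T} (+1)
site 2, node DHIOSU: DHOSU={A,G,T} ∩ I={G} → {G} (+0)
site 3, node DS: D={A} ∩ S={A} → {A} (+0)
site 3, node OU: O={G} ∪ U={A} → {A,G} (+1)
site 3, node DOSU: DS={A} ∩ OU={A,G} → {A} (+0)
site 3, node DHOSU: DOSU={A} ∩ H={A} → {A} (+0)
site 3, node DHIOSU: DHOSU={A} ∪ I={G} → {A,G} (+1)
site 4, node DS: D={G} ∪ S={A} → {A,G} (+1)
site 4, node OU: O={G} ∪ U={T} → {G,T} (+1)
site 4, node DOSU: DS={A,G} ∩ OU={G,T} → {G} (+0)
site 4, node DHOSU: DOSU={G} ∪ H={A} → {A,G} (+1)
site 4, node DHIOSU: DHOSU={A,G} ∪ I={C} → {A,C,G} (+1)
site 5, node DS: D={C} ∪ S={A} → {A,C} (+1)
site 5, node OU: O={C} ∩ U={C} → {C} (+0)
site 5, node DOSU: DS={A,C} ∩ OU={C} → {C} (+0)
site 5, node DHOSU: DOSU={C} ∩ H={C} → {C} (+0)
site 5, node DHIOSU: DHOSU={C} ∩ I={C} → {C} (+0)
per-site changes: [3, 3, 3, 2, 4, 1]; total = 16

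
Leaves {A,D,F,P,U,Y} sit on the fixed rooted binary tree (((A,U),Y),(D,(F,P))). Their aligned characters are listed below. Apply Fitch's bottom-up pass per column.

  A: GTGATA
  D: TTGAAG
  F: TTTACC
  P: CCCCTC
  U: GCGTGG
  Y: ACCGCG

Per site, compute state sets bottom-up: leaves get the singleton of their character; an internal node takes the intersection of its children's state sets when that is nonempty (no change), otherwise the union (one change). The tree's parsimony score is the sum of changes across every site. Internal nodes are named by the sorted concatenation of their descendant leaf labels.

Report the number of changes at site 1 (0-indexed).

AU@0: {G} ∩ {G} = {G} (intersection, +0)
AUY@0: {G} ∪ {A} = {A,G} (union, +1)
FP@0: {T} ∪ {C} = {C,T} (union, +1)
DFP@0: {T} ∩ {C,T} = {T} (intersection, +0)
ADFPUY@0: {A,G} ∪ {T} = {A,G,T} (union, +1)
AU@1: {T} ∪ {C} = {C,T} (union, +1)
AUY@1: {C,T} ∩ {C} = {C} (intersection, +0)
FP@1: {T} ∪ {C} = {C,T} (union, +1)
DFP@1: {T} ∩ {C,T} = {T} (intersection, +0)
ADFPUY@1: {C} ∪ {T} = {C,T} (union, +1)
AU@2: {G} ∩ {G} = {G} (intersection, +0)
AUY@2: {G} ∪ {C} = {C,G} (union, +1)
FP@2: {T} ∪ {C} = {C,T} (union, +1)
DFP@2: {G} ∪ {C,T} = {C,G,T} (union, +1)
ADFPUY@2: {C,G} ∩ {C,G,T} = {C,G} (intersection, +0)
AU@3: {A} ∪ {T} = {A,T} (union, +1)
AUY@3: {A,T} ∪ {G} = {A,G,T} (union, +1)
FP@3: {A} ∪ {C} = {A,C} (union, +1)
DFP@3: {A} ∩ {A,C} = {A} (intersection, +0)
ADFPUY@3: {A,G,T} ∩ {A} = {A} (intersection, +0)
AU@4: {T} ∪ {G} = {G,T} (union, +1)
AUY@4: {G,T} ∪ {C} = {C,G,T} (union, +1)
FP@4: {C} ∪ {T} = {C,T} (union, +1)
DFP@4: {A} ∪ {C,T} = {A,C,T} (union, +1)
ADFPUY@4: {C,G,T} ∩ {A,C,T} = {C,T} (intersection, +0)
AU@5: {A} ∪ {G} = {A,G} (union, +1)
AUY@5: {A,G} ∩ {G} = {G} (intersection, +0)
FP@5: {C} ∩ {C} = {C} (intersection, +0)
DFP@5: {G} ∪ {C} = {C,G} (union, +1)
ADFPUY@5: {G} ∩ {C,G} = {G} (intersection, +0)
per-site changes: [3, 3, 3, 3, 4, 2]; total = 18

3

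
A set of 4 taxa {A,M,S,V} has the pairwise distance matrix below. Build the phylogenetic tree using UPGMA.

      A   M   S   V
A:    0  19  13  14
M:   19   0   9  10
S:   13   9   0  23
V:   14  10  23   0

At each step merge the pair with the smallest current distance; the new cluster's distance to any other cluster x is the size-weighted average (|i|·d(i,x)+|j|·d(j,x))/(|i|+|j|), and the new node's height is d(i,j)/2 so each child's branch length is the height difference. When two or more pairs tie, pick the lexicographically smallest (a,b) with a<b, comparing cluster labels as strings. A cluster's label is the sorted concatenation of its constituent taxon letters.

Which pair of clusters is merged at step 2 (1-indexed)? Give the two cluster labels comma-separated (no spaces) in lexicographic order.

A,V

iteration 1: select M,S (d=9); attach at lengths (9/2, 9/2); label the merged cluster MS
  updated: d(A,MS)=16, d(MS,V)=33/2
iteration 2: select A,V (d=14); attach at lengths (7, 7); label the merged cluster AV
  updated: d(AV,MS)=65/4
iteration 3: select AV,MS (d=65/4); attach at lengths (9/8, 29/8); label the merged cluster AMSV
final tree: ((A:7,V:7):9/8,(M:9/2,S:9/2):29/8)
total length: 111/4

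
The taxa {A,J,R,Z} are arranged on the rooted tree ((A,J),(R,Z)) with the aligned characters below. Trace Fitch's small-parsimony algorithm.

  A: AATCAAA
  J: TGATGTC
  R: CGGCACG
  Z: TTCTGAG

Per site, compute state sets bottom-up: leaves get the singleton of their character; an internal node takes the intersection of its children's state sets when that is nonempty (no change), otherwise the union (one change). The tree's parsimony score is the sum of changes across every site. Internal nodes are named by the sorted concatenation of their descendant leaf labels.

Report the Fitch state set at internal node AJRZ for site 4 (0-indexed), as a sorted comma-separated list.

site 0, node AJ: A={A} ∪ J={T} → {A,T} (+1)
site 0, node RZ: R={C} ∪ Z={T} → {C,T} (+1)
site 0, node AJRZ: AJ={A,T} ∩ RZ={C,T} → {T} (+0)
site 1, node AJ: A={A} ∪ J={G} → {A,G} (+1)
site 1, node RZ: R={G} ∪ Z={T} → {G,T} (+1)
site 1, node AJRZ: AJ={A,G} ∩ RZ={G,T} → {G} (+0)
site 2, node AJ: A={T} ∪ J={A} → {A,T} (+1)
site 2, node RZ: R={G} ∪ Z={C} → {C,G} (+1)
site 2, node AJRZ: AJ={A,T} ∪ RZ={C,G} → {A,C,G,T} (+1)
site 3, node AJ: A={C} ∪ J={T} → {C,T} (+1)
site 3, node RZ: R={C} ∪ Z={T} → {C,T} (+1)
site 3, node AJRZ: AJ={C,T} ∩ RZ={C,T} → {C,T} (+0)
site 4, node AJ: A={A} ∪ J={G} → {A,G} (+1)
site 4, node RZ: R={A} ∪ Z={G} → {A,G} (+1)
site 4, node AJRZ: AJ={A,G} ∩ RZ={A,G} → {A,G} (+0)
site 5, node AJ: A={A} ∪ J={T} → {A,T} (+1)
site 5, node RZ: R={C} ∪ Z={A} → {A,C} (+1)
site 5, node AJRZ: AJ={A,T} ∩ RZ={A,C} → {A} (+0)
site 6, node AJ: A={A} ∪ J={C} → {A,C} (+1)
site 6, node RZ: R={G} ∩ Z={G} → {G} (+0)
site 6, node AJRZ: AJ={A,C} ∪ RZ={G} → {A,C,G} (+1)
per-site changes: [2, 2, 3, 2, 2, 2, 2]; total = 15

A,G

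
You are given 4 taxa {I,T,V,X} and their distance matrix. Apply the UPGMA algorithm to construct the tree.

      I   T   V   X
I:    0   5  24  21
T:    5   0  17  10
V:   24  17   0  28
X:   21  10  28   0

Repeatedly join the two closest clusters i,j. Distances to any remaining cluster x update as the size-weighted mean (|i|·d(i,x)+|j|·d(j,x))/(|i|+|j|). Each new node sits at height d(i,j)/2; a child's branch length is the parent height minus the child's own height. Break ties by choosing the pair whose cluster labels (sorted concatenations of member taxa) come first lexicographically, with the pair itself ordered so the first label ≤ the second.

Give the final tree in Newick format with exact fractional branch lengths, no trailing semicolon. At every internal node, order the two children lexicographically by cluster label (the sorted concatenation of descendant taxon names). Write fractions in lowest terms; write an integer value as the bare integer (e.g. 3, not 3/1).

(((I:5/2,T:5/2):21/4,X:31/4):15/4,V:23/2)

iteration 1: select I,T (d=5); attach at lengths (5/2, 5/2); label the merged cluster IT
  updated: d(IT,V)=41/2, d(IT,X)=31/2
iteration 2: select IT,X (d=31/2); attach at lengths (21/4, 31/4); label the merged cluster ITX
  updated: d(ITX,V)=23
iteration 3: select ITX,V (d=23); attach at lengths (15/4, 23/2); label the merged cluster ITVX
final tree: (((I:5/2,T:5/2):21/4,X:31/4):15/4,V:23/2)
total length: 133/4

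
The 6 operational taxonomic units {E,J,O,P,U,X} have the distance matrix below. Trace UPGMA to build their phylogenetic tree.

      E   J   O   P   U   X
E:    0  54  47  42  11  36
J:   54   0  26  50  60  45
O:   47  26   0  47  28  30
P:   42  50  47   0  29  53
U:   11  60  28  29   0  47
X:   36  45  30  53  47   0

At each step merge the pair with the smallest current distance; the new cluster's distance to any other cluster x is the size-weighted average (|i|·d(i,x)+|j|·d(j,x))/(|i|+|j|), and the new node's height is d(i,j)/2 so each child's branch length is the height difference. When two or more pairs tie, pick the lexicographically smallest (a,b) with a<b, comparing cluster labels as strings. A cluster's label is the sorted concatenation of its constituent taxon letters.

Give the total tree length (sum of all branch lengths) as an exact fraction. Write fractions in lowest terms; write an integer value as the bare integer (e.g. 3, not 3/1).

1. join E+U (d=11) ⇒ EU; edges |E|=11/2, |U|=11/2
  updated: d(EU,J)=57, d(EU,O)=75/2, d(EU,P)=71/2, d(EU,X)=83/2
2. join J+O (d=26) ⇒ JO; edges |J|=13, |O|=13
  updated: d(EU,JO)=189/4, d(JO,P)=97/2, d(JO,X)=75/2
3. join EU+P (d=71/2) ⇒ EPU; edges |EU|=49/4, |P|=71/4
  updated: d(EPU,JO)=143/3, d(EPU,X)=136/3
4. join JO+X (d=75/2) ⇒ JOX; edges |JO|=23/4, |X|=75/4
  updated: d(EPU,JOX)=422/9
5. join EPU+JOX (d=422/9) ⇒ EJOPUX; edges |EPU|=205/36, |JOX|=169/36
final tree: (((E:11/2,U:11/2):49/4,P:71/4):205/36,((J:13,O:13):23/4,X:75/4):169/36)
total length: 917/9

917/9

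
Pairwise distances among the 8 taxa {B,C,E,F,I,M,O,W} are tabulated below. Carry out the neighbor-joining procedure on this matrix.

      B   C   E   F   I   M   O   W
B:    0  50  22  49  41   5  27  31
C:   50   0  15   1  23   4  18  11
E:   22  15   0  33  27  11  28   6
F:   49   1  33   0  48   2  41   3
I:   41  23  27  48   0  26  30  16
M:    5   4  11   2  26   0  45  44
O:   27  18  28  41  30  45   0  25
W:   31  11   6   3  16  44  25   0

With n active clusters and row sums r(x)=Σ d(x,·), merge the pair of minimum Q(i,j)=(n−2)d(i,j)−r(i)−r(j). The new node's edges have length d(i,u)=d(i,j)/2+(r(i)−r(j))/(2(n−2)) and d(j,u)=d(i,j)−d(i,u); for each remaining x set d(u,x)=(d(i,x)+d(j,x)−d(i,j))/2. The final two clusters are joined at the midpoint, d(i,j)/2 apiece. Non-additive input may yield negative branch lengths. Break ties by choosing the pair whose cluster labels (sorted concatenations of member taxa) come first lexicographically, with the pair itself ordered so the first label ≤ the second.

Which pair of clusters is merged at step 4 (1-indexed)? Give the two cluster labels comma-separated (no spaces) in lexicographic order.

BM,E

iteration 1: select B,M (d=5, Q=-332); attach at lengths (59/6, -29/6); label the merged cluster BM
  updated: d(BM,C)=49/2, d(BM,E)=14, d(BM,F)=23, d(BM,I)=31, d(BM,O)=67/2, d(BM,W)=35
iteration 2: select C,F (d=1, Q=-473/2); attach at lengths (-103/20, 123/20); label the merged cluster CF
  updated: d(BM,CF)=93/4, d(CF,E)=47/2, d(CF,I)=35, d(CF,O)=29, d(CF,W)=13/2
iteration 3: select CF,W (d=13/2, Q=-719/4); attach at lengths (219/32, -11/32); label the merged cluster CFW
  updated: d(BM,CFW)=207/8, d(CFW,E)=23/2, d(CFW,I)=89/4, d(CFW,O)=95/4
iteration 4: select BM,E (d=14, Q=-1143/8); attach at lengths (527/48, 145/48); label the merged cluster BEM
  updated: d(BEM,CFW)=187/16, d(BEM,I)=22, d(BEM,O)=95/4
iteration 5: select BEM,CFW (d=187/16, Q=-367/4); attach at lengths (185/32, 189/32); label the merged cluster BCEFMW
  updated: d(BCEFMW,I)=521/32, d(BCEFMW,O)=573/32
iteration 6: select BCEFMW,I (d=521/32, Q=-1027/16); attach at lengths (67/32, 227/16); label the merged cluster BCEFIMW
  updated: d(BCEFIMW,O)=253/16
iteration 7: select BCEFIMW,O (d=253/16); attach at lengths (253/32, 253/32); label the merged cluster BCEFIMOW
final tree: (((((B:59/6,M:-29/6):527/48,E:145/48):185/32,((C:-103/20,F:123/20):219/32,W:-11/32):189/32):67/32,I:227/16):253/32,O:253/32)
total length: 2249/32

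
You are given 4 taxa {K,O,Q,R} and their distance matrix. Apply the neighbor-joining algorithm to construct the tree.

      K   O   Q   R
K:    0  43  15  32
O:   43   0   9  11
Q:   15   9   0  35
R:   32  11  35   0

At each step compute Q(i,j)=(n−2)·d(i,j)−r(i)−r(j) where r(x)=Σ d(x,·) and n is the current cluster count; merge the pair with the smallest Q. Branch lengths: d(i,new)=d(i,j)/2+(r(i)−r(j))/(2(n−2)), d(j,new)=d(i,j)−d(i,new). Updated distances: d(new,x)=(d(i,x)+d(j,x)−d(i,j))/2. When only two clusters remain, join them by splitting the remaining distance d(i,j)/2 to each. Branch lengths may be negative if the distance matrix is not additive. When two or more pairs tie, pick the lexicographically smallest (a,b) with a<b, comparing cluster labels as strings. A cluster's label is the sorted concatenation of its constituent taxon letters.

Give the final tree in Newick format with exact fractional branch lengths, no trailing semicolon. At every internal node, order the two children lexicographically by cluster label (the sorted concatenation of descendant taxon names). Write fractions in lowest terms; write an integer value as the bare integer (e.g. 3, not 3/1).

iteration 1: select K,Q (d=15, Q=-119); attach at lengths (61/4, -1/4); label the merged cluster KQ
  updated: d(KQ,O)=37/2, d(KQ,R)=26
iteration 2: select KQ,O (d=37/2, Q=-111/2); attach at lengths (67/4, 7/4); label the merged cluster KOQ
  updated: d(KOQ,R)=37/4
iteration 3: select KOQ,R (d=37/4); attach at lengths (37/8, 37/8); label the merged cluster KOQR
final tree: (((K:61/4,Q:-1/4):67/4,O:7/4):37/8,R:37/8)
total length: 171/4

(((K:61/4,Q:-1/4):67/4,O:7/4):37/8,R:37/8)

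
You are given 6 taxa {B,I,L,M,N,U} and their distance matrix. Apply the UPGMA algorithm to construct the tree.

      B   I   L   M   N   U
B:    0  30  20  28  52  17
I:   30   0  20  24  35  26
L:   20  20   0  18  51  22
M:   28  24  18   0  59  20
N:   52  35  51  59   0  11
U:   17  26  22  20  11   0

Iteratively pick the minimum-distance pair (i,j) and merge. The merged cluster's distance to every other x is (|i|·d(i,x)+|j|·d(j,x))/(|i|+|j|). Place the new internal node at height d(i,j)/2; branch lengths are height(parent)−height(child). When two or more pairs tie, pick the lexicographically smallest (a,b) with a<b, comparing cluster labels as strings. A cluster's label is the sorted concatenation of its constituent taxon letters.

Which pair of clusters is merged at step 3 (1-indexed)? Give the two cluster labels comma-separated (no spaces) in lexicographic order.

step 1: merge (N,U) at d=11; branch lengths N→11/2, U→11/2; new cluster NU
  updated: d(B,NU)=69/2, d(I,NU)=61/2, d(L,NU)=73/2, d(M,NU)=79/2
step 2: merge (L,M) at d=18; branch lengths L→9, M→9; new cluster LM
  updated: d(B,LM)=24, d(I,LM)=22, d(LM,NU)=38
step 3: merge (I,LM) at d=22; branch lengths I→11, LM→2; new cluster ILM
  updated: d(B,ILM)=26, d(ILM,NU)=71/2
step 4: merge (B,ILM) at d=26; branch lengths B→13, ILM→2; new cluster BILM
  updated: d(BILM,NU)=141/4
step 5: merge (BILM,NU) at d=141/4; branch lengths BILM→37/8, NU→97/8; new cluster BILMNU
final tree: ((B:13,(I:11,(L:9,M:9):2):2):37/8,(N:11/2,U:11/2):97/8)
total length: 295/4

I,LM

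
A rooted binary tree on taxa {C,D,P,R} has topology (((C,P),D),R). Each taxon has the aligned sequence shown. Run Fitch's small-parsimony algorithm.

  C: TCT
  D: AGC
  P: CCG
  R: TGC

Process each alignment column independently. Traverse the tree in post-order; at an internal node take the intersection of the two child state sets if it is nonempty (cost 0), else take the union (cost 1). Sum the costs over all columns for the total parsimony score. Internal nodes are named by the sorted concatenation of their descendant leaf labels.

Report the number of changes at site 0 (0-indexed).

2

[col 0] CP: children C:{T}, P:{C} ∪→ {C,T}; cost 1
[col 0] CDP: children CP:{C,T}, D:{A} ∪→ {A,C,T}; cost 1
[col 0] CDPR: children CDP:{A,C,T}, R:{T} ∩→ {T}; cost 0
[col 1] CP: children C:{C}, P:{C} ∩→ {C}; cost 0
[col 1] CDP: children CP:{C}, D:{G} ∪→ {C,G}; cost 1
[col 1] CDPR: children CDP:{C,G}, R:{G} ∩→ {G}; cost 0
[col 2] CP: children C:{T}, P:{G} ∪→ {G,T}; cost 1
[col 2] CDP: children CP:{G,T}, D:{C} ∪→ {C,G,T}; cost 1
[col 2] CDPR: children CDP:{C,G,T}, R:{C} ∩→ {C}; cost 0
per-site changes: [2, 1, 2]; total = 5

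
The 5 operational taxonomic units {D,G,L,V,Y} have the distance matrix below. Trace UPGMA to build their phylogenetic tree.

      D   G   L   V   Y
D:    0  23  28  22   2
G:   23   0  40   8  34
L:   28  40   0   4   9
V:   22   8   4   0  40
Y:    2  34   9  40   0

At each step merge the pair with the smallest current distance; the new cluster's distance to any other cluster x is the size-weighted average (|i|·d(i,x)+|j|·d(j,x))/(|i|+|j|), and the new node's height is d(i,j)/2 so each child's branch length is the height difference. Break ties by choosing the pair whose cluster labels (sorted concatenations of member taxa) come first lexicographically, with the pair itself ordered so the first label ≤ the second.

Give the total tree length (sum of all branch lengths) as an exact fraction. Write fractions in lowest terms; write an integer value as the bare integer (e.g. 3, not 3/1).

41

iteration 1: select D,Y (d=2); attach at lengths (1, 1); label the merged cluster DY
  updated: d(DY,G)=57/2, d(DY,L)=37/2, d(DY,V)=31
iteration 2: select L,V (d=4); attach at lengths (2, 2); label the merged cluster LV
  updated: d(DY,LV)=99/4, d(G,LV)=24
iteration 3: select G,LV (d=24); attach at lengths (12, 10); label the merged cluster GLV
  updated: d(DY,GLV)=26
iteration 4: select DY,GLV (d=26); attach at lengths (12, 1); label the merged cluster DGLVY
final tree: ((D:1,Y:1):12,(G:12,(L:2,V:2):10):1)
total length: 41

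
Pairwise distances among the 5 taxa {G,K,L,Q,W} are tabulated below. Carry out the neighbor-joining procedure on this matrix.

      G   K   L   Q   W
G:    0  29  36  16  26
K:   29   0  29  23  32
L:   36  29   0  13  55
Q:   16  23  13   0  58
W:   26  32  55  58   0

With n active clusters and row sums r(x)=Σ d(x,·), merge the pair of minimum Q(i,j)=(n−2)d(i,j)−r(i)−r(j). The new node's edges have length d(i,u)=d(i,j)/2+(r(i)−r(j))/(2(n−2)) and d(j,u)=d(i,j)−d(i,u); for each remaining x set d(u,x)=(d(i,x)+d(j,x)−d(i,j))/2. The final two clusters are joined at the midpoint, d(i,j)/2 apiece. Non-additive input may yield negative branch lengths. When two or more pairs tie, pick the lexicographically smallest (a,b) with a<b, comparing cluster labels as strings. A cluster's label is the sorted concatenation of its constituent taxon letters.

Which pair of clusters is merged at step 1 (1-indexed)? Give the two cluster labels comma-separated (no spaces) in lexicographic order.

L,Q

iteration 1: select L,Q (d=13, Q=-204); attach at lengths (31/3, 8/3); label the merged cluster LQ
  updated: d(G,LQ)=39/2, d(K,LQ)=39/2, d(LQ,W)=50
iteration 2: select G,W (d=26, Q=-261/2); attach at lengths (37/8, 171/8); label the merged cluster GW
  updated: d(GW,K)=35/2, d(GW,LQ)=87/4
iteration 3: select GW,K (d=35/2, Q=-235/4); attach at lengths (79/8, 61/8); label the merged cluster GKW
  updated: d(GKW,LQ)=95/8
iteration 4: select GKW,LQ (d=95/8); attach at lengths (95/16, 95/16); label the merged cluster GKLQW
final tree: (((G:37/8,W:171/8):79/8,K:61/8):95/16,(L:31/3,Q:8/3):95/16)
total length: 547/8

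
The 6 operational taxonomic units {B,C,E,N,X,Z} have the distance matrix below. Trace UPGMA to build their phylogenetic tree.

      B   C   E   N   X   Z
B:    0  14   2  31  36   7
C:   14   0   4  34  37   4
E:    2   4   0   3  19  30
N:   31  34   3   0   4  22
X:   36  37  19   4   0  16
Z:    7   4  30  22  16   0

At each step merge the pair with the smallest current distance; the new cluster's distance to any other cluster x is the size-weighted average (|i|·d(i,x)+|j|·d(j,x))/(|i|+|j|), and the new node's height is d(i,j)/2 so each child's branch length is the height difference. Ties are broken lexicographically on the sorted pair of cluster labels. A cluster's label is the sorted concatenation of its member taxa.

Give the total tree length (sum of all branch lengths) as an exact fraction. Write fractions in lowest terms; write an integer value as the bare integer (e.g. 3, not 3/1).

step 1: merge (B,E) at d=2; branch lengths B→1, E→1; new cluster BE
  updated: d(BE,C)=9, d(BE,N)=17, d(BE,X)=55/2, d(BE,Z)=37/2
step 2: merge (C,Z) at d=4; branch lengths C→2, Z→2; new cluster CZ
  updated: d(BE,CZ)=55/4, d(CZ,N)=28, d(CZ,X)=53/2
step 3: merge (N,X) at d=4; branch lengths N→2, X→2; new cluster NX
  updated: d(BE,NX)=89/4, d(CZ,NX)=109/4
step 4: merge (BE,CZ) at d=55/4; branch lengths BE→47/8, CZ→39/8; new cluster BCEZ
  updated: d(BCEZ,NX)=99/4
step 5: merge (BCEZ,NX) at d=99/4; branch lengths BCEZ→11/2, NX→83/8; new cluster BCENXZ
final tree: (((B:1,E:1):47/8,(C:2,Z:2):39/8):11/2,(N:2,X:2):83/8)
total length: 293/8

293/8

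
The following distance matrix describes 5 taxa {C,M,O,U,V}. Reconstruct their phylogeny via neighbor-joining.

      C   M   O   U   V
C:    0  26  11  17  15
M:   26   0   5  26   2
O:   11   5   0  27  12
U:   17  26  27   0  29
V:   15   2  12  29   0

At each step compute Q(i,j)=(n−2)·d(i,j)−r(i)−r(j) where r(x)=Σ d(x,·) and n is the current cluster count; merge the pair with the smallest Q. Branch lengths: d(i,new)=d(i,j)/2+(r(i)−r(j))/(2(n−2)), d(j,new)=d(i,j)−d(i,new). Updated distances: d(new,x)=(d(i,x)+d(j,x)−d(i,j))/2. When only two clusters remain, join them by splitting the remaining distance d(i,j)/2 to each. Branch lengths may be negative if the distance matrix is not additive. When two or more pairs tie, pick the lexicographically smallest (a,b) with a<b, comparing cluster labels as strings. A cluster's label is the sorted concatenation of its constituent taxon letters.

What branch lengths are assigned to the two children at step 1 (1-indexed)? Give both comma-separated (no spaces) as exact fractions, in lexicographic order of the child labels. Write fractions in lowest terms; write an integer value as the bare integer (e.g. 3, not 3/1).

7/2,27/2

iteration 1: select C,U (d=17, Q=-117); attach at lengths (7/2, 27/2); label the merged cluster CU
  updated: d(CU,M)=35/2, d(CU,O)=21/2, d(CU,V)=27/2
iteration 2: select CU,O (d=21/2, Q=-48); attach at lengths (35/4, 7/4); label the merged cluster COU
  updated: d(COU,M)=6, d(COU,V)=15/2
iteration 3: select COU,M (d=6, Q=-31/2); attach at lengths (23/4, 1/4); label the merged cluster CMOU
  updated: d(CMOU,V)=7/4
iteration 4: select CMOU,V (d=7/4); attach at lengths (7/8, 7/8); label the merged cluster CMOUV
final tree: ((((C:7/2,U:27/2):35/4,O:7/4):23/4,M:1/4):7/8,V:7/8)
total length: 141/4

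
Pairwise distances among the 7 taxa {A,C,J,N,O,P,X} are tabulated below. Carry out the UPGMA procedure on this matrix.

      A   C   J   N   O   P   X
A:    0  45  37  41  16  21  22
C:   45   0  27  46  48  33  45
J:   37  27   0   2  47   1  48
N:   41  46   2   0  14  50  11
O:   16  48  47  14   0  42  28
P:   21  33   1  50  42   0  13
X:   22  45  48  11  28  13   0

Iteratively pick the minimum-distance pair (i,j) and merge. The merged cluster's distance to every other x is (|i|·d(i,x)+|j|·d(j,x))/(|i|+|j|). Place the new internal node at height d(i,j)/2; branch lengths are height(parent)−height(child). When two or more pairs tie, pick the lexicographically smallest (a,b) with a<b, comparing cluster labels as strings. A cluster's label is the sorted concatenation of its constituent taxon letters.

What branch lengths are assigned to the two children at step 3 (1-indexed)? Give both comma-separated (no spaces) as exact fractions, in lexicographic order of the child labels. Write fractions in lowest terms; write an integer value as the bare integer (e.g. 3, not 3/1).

8,8

step 1: merge (J,P) at d=1; branch lengths J→1/2, P→1/2; new cluster JP
  updated: d(A,JP)=29, d(C,JP)=30, d(JP,N)=26, d(JP,O)=89/2, d(JP,X)=61/2
step 2: merge (N,X) at d=11; branch lengths N→11/2, X→11/2; new cluster NX
  updated: d(A,NX)=63/2, d(C,NX)=91/2, d(JP,NX)=113/4, d(NX,O)=21
step 3: merge (A,O) at d=16; branch lengths A→8, O→8; new cluster AO
  updated: d(AO,C)=93/2, d(AO,JP)=147/4, d(AO,NX)=105/4
step 4: merge (AO,NX) at d=105/4; branch lengths AO→41/8, NX→61/8; new cluster ANOX
  updated: d(ANOX,C)=46, d(ANOX,JP)=65/2
step 5: merge (C,JP) at d=30; branch lengths C→15, JP→29/2; new cluster CJP
  updated: d(ANOX,CJP)=37
step 6: merge (ANOX,CJP) at d=37; branch lengths ANOX→43/8, CJP→7/2; new cluster ACJNOPX
final tree: (((A:8,O:8):41/8,(N:11/2,X:11/2):61/8):43/8,(C:15,(J:1/2,P:1/2):29/2):7/2)
total length: 633/8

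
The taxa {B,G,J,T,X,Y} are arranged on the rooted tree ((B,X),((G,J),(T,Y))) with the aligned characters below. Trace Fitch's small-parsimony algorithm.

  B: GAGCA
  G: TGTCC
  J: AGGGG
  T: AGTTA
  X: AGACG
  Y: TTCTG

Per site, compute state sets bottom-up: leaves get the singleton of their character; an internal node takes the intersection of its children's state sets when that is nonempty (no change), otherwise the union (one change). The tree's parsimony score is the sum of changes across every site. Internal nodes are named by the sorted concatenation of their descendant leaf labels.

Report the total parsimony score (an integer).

14

[col 0] BX: children B:{G}, X:{A} ∪→ {A,G}; cost 1
[col 0] GJ: children G:{T}, J:{A} ∪→ {A,T}; cost 1
[col 0] TY: children T:{A}, Y:{T} ∪→ {A,T}; cost 1
[col 0] GJTY: children GJ:{A,T}, TY:{A,T} ∩→ {A,T}; cost 0
[col 0] BGJTXY: children BX:{A,G}, GJTY:{A,T} ∩→ {A}; cost 0
[col 1] BX: children B:{A}, X:{G} ∪→ {A,G}; cost 1
[col 1] GJ: children G:{G}, J:{G} ∩→ {G}; cost 0
[col 1] TY: children T:{G}, Y:{T} ∪→ {G,T}; cost 1
[col 1] GJTY: children GJ:{G}, TY:{G,T} ∩→ {G}; cost 0
[col 1] BGJTXY: children BX:{A,G}, GJTY:{G} ∩→ {G}; cost 0
[col 2] BX: children B:{G}, X:{A} ∪→ {A,G}; cost 1
[col 2] GJ: children G:{T}, J:{G} ∪→ {G,T}; cost 1
[col 2] TY: children T:{T}, Y:{C} ∪→ {C,T}; cost 1
[col 2] GJTY: children GJ:{G,T}, TY:{C,T} ∩→ {T}; cost 0
[col 2] BGJTXY: children BX:{A,G}, GJTY:{T} ∪→ {A,G,T}; cost 1
[col 3] BX: children B:{C}, X:{C} ∩→ {C}; cost 0
[col 3] GJ: children G:{C}, J:{G} ∪→ {C,G}; cost 1
[col 3] TY: children T:{T}, Y:{T} ∩→ {T}; cost 0
[col 3] GJTY: children GJ:{C,G}, TY:{T} ∪→ {C,G,T}; cost 1
[col 3] BGJTXY: children BX:{C}, GJTY:{C,G,T} ∩→ {C}; cost 0
[col 4] BX: children B:{A}, X:{G} ∪→ {A,G}; cost 1
[col 4] GJ: children G:{C}, J:{G} ∪→ {C,G}; cost 1
[col 4] TY: children T:{A}, Y:{G} ∪→ {A,G}; cost 1
[col 4] GJTY: children GJ:{C,G}, TY:{A,G} ∩→ {G}; cost 0
[col 4] BGJTXY: children BX:{A,G}, GJTY:{G} ∩→ {G}; cost 0
per-site changes: [3, 2, 4, 2, 3]; total = 14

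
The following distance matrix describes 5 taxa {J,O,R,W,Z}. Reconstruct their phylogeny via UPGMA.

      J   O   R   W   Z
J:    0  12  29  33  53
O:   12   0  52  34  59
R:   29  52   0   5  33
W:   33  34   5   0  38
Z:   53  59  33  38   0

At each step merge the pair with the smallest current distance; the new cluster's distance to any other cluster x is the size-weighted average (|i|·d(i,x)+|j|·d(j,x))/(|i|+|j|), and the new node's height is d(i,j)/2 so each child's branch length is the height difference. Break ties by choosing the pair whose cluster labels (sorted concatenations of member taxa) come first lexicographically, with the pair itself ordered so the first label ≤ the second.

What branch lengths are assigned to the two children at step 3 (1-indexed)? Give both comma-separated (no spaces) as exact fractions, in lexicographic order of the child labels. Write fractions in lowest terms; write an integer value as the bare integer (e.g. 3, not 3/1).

61/4,71/4

1. join R+W (d=5) ⇒ RW; edges |R|=5/2, |W|=5/2
  updated: d(J,RW)=31, d(O,RW)=43, d(RW,Z)=71/2
2. join J+O (d=12) ⇒ JO; edges |J|=6, |O|=6
  updated: d(JO,RW)=37, d(JO,Z)=56
3. join RW+Z (d=71/2) ⇒ RWZ; edges |RW|=61/4, |Z|=71/4
  updated: d(JO,RWZ)=130/3
4. join JO+RWZ (d=130/3) ⇒ JORWZ; edges |JO|=47/3, |RWZ|=47/12
final tree: ((J:6,O:6):47/3,((R:5/2,W:5/2):61/4,Z:71/4):47/12)
total length: 835/12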